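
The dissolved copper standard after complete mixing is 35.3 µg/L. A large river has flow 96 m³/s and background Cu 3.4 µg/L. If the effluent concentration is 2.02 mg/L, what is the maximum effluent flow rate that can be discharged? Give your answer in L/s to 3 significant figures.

1540 L/s

3.4 µg/L = 0.0034 mg/L.
35.3 µg/L = 0.0353 mg/L.
Mass balance at complete mixing: C_std·(Q_w + Q_r) = Q_w·C_e + Q_r·C_b.
Rearranging, Q_w = Q_r·(C_std − C_b)/(C_e − C_std) = 96·(0.0353 − 0.0034) / (2.02 − 0.0353) = 1.543 m³/s.
= 1543 L/s.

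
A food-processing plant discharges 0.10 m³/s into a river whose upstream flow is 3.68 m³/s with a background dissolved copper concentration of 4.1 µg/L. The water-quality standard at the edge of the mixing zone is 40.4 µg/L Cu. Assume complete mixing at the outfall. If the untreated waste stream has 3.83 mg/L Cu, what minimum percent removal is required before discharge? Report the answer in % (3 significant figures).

64.1 %

4.1 µg/L = 0.0041 mg/L.
40.4 µg/L = 0.0404 mg/L.
Mass balance: 0.0404·3.78 = 0.1·Cₑ + 3.68·0.0041.
Cₑ = (0.1527 − 0.01509) / 0.1 = 1.376 mg/L.
Required removal = 1 − 1.376/3.83 = 64.07 %.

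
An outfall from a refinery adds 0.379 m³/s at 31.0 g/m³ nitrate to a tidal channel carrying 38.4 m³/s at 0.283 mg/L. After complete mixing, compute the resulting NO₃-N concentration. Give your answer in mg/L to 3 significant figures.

By mass balance at complete mixing, C = (0.379·31 + 38.4·0.283) / (0.379 + 38.4) = 22.62/38.78 = 0.5832 mg/L.

0.583 mg/L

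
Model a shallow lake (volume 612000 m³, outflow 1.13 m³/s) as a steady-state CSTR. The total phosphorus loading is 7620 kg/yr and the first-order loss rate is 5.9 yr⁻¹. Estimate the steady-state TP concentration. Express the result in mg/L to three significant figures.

0.194 mg/L

Outflow Q = 1.13 m³/s × 3.156e+07 s/yr = 3.566e+07 m³/yr.
Steady-state CSTR mass balance: W = Q·C + k·V·C, so C = W/(Q + kV).
Q + kV = 3.566e+07 + 5.9·612000 = 3.927e+07 m³/yr.
C = 7620/3.927e+07 = 0.000194 kg/m³ = 0.194 mg/L.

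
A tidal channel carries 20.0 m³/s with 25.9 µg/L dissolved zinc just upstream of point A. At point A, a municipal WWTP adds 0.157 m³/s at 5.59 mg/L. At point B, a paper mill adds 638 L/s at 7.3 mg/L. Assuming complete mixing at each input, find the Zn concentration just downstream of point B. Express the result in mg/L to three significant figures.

0.291 mg/L

25.9 µg/L = 0.0259 mg/L.
After input A: C = (20·0.0259 + 0.157·5.59) / 20.16 = 0.06924 mg/L.
638 L/s = 0.638 m³/s.
After input B: C = (20.16·0.06924 + 0.638·7.3) / 20.8 = 0.2911 mg/L.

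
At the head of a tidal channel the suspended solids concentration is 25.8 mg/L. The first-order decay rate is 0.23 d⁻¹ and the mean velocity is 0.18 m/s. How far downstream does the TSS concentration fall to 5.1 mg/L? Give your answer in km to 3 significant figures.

From C = C₀·e^(−kt), t = ln(C₀/C)/k = ln(25.8/5.1)/0.23 = 1.621/0.23 = 7.048 d.
Distance = v·t = 0.18 m/s × 6.09e+05 s = 1.096e+05 m = 109.6 km.

110 km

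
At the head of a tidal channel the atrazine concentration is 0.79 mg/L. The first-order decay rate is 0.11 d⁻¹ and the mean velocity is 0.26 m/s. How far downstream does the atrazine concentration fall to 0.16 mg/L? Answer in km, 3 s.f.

From C = C₀·e^(−kt), t = ln(C₀/C)/k = ln(0.79/0.16)/0.11 = 1.597/0.11 = 14.52 d.
Distance = v·t = 0.26 m/s × 1.254e+06 s = 3.261e+05 m = 326.1 km.

326 km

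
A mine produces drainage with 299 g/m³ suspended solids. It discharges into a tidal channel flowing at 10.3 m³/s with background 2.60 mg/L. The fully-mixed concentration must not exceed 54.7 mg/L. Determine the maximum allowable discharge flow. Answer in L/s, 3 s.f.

2200 L/s

Mass balance at complete mixing: C_std·(Q_w + Q_r) = Q_w·C_e + Q_r·C_b.
Rearranging, Q_w = Q_r·(C_std − C_b)/(C_e − C_std) = 10.3·(54.7 − 2.6) / (299 − 54.7) = 2.197 m³/s.
= 2197 L/s.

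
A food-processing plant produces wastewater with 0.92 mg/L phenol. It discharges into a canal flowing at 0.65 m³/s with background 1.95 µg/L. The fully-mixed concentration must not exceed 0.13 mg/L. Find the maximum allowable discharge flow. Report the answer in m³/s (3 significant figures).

0.105 m³/s

1.95 µg/L = 0.00195 mg/L.
Mass balance at complete mixing: C_std·(Q_w + Q_r) = Q_w·C_e + Q_r·C_b.
Rearranging, Q_w = Q_r·(C_std − C_b)/(C_e − C_std) = 0.65·(0.13 − 0.00195) / (0.92 − 0.13) = 0.1054 m³/s.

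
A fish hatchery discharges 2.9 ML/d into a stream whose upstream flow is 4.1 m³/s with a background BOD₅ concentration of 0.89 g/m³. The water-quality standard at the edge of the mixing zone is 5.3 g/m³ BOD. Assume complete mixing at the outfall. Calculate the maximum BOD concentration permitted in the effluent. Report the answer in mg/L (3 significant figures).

2.9 ML/d = 0.03356 m³/s.
Mass balance: 5.3·4.134 = 0.03356·Cₑ + 4.1·0.89.
Cₑ = (21.91 − 3.649) / 0.03356 = 544 mg/L.

544 mg/L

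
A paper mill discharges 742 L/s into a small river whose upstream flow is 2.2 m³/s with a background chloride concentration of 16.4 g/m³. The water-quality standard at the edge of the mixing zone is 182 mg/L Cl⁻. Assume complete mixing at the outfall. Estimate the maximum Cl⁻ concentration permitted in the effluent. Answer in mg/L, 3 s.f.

742 L/s = 0.742 m³/s.
Mass balance: 182·2.942 = 0.742·Cₑ + 2.2·16.4.
Cₑ = (535.4 − 36.08) / 0.742 = 673 mg/L.

673 mg/L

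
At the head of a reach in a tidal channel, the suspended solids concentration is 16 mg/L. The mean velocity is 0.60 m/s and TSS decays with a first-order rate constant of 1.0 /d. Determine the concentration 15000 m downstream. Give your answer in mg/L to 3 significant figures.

Travel time t = 15000 m / 0.60 m/s = 1.5e+04/0.60 = 2.5e+04 s = 0.2894 d.
First-order decay: C = 16·exp(−1.0·0.2894) = 16·0.7487 = 11.98 mg/L.

12.0 mg/L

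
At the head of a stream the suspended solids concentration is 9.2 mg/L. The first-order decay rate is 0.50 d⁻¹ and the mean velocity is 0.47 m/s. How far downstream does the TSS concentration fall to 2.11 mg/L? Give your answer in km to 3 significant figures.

120 km

From C = C₀·e^(−kt), t = ln(C₀/C)/k = ln(9.2/2.11)/0.50 = 1.473/0.50 = 2.945 d.
Distance = v·t = 0.47 m/s × 2.545e+05 s = 1.196e+05 m = 119.6 km.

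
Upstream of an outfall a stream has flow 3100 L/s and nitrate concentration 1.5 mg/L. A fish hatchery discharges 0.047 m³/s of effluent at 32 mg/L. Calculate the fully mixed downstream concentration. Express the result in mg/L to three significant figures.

1.96 mg/L

3100 L/s = 3.1 m³/s.
Conservation of mass across the mixing zone: C = (0.047·32 + 3.1·1.5) / (0.047 + 3.1) = 6.154/3.147 = 1.956 mg/L.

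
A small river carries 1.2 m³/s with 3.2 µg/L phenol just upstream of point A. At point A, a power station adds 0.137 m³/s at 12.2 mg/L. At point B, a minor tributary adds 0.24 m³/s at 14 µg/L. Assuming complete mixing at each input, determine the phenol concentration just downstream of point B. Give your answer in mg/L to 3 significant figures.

1.06 mg/L

3.2 µg/L = 0.0032 mg/L.
After input A: C = (1.2·0.0032 + 0.137·12.2) / 1.337 = 1.253 mg/L.
14 µg/L = 0.014 mg/L.
After input B: C = (1.337·1.253 + 0.24·0.014) / 1.577 = 1.064 mg/L.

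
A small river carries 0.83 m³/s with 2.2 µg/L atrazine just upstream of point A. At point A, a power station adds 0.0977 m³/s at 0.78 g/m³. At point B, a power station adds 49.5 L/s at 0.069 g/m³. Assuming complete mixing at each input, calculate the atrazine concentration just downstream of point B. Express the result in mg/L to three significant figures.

0.0833 mg/L

2.2 µg/L = 0.0022 mg/L.
After input A: C = (0.83·0.0022 + 0.0977·0.78) / 0.9277 = 0.08411 mg/L.
49.5 L/s = 0.0495 m³/s.
After input B: C = (0.9277·0.08411 + 0.0495·0.069) / 0.9772 = 0.08335 mg/L.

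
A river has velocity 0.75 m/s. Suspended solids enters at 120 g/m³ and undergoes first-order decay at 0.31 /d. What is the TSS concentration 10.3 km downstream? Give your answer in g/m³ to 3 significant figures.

Travel time t = 10.3 km / 0.75 m/s = 1.03e+04/0.75 = 1.373e+04 s = 0.159 d.
First-order decay: C = 120·exp(−0.31·0.159) = 120·0.9519 = 114.2 g/m³.

114 g/m³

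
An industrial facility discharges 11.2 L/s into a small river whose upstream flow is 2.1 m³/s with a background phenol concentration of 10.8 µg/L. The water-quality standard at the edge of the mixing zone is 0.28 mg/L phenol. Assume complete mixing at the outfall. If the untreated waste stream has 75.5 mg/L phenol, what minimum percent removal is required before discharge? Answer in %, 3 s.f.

32.8 %

11.2 L/s = 0.0112 m³/s.
10.8 µg/L = 0.0108 mg/L.
Mass balance: 0.28·2.111 = 0.0112·Cₑ + 2.1·0.0108.
Cₑ = (0.5911 − 0.02268) / 0.0112 = 50.76 mg/L.
Required removal = 1 − 50.76/75.5 = 32.77 %.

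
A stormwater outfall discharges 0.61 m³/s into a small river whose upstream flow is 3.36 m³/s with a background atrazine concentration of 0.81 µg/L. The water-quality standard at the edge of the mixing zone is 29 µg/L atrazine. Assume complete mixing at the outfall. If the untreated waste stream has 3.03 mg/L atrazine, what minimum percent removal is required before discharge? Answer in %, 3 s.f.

0.81 µg/L = 0.00081 mg/L.
29 µg/L = 0.029 mg/L.
Mass balance: 0.029·3.97 = 0.61·Cₑ + 3.36·0.00081.
Cₑ = (0.1151 − 0.002722) / 0.61 = 0.1843 mg/L.
Required removal = 1 − 0.1843/3.03 = 93.92 %.

93.9 %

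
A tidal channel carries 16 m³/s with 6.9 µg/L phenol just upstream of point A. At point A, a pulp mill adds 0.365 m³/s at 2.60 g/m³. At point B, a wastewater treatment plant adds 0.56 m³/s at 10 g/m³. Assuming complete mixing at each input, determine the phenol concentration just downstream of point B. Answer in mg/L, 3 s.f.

0.393 mg/L

6.9 µg/L = 0.0069 mg/L.
After input A: C = (16·0.0069 + 0.365·2.6) / 16.36 = 0.06474 mg/L.
After input B: C = (16.36·0.06474 + 0.56·10) / 16.92 = 0.3935 mg/L.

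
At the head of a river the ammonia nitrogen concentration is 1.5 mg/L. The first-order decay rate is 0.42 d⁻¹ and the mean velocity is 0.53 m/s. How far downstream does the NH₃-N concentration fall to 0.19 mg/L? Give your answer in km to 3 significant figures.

From C = C₀·e^(−kt), t = ln(C₀/C)/k = ln(1.5/0.19)/0.42 = 2.066/0.42 = 4.92 d.
Distance = v·t = 0.53 m/s × 4.25e+05 s = 2.253e+05 m = 225.3 km.

225 km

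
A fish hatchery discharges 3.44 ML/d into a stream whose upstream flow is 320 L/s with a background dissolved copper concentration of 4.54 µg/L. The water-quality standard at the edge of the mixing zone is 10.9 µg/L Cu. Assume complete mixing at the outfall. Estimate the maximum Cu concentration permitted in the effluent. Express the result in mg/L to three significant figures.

3.44 ML/d = 0.03981 m³/s.
320 L/s = 0.32 m³/s.
4.54 µg/L = 0.00454 mg/L.
10.9 µg/L = 0.0109 mg/L.
Mass balance: 0.0109·0.3598 = 0.03981·Cₑ + 0.32·0.00454.
Cₑ = (0.003922 − 0.001453) / 0.03981 = 0.06202 mg/L.

0.0620 mg/L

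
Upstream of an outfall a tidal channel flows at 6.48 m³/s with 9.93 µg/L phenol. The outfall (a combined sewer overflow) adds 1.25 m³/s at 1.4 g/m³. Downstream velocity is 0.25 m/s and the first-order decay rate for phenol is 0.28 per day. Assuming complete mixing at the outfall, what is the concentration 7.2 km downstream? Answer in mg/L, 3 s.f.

0.214 mg/L

9.93 µg/L = 0.00993 mg/L.
After complete mixing, C₀ = (1.25·1.4 + 6.48·0.00993) / 7.73 = 0.2347 mg/L.
Travel time t = 7200 m / 0.25 m/s = 2.88e+04 s = 0.3333 d.
C = 0.2347·exp(−0.28·0.3333) = 0.2347·0.9109 = 0.2138 mg/L.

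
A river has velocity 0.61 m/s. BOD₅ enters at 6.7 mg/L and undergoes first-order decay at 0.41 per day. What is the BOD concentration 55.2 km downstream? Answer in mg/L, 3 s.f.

Travel time t = 55.2 km / 0.61 m/s = 5.52e+04/0.61 = 9.049e+04 s = 1.047 d.
First-order decay: C = 6.7·exp(−0.41·1.047) = 6.7·0.6509 = 4.361 mg/L.

4.36 mg/L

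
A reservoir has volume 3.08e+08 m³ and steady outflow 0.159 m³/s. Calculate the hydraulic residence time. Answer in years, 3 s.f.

61.4 yr

Q = 0.159 m³/s × 3.156e+07 s/yr = 5.018e+06 m³/yr.
Hydraulic residence time τ = V/Q = 3.08e+08/5.018e+06 = 61.38 yr.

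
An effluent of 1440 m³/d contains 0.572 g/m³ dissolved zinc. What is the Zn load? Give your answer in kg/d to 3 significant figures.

1440 m³/d = 0.01667 m³/s.
Mass flux = Q·C = 0.01667 m³/s × 0.572 g/m³ = 0.009533 g/s.
= 0.009533 g/s × 86.4 = 0.8237 kg/d.

0.824 kg/d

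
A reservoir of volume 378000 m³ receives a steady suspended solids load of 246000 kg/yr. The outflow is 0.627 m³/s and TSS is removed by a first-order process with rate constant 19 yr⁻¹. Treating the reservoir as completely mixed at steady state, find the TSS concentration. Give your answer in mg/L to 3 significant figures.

Outflow Q = 0.627 m³/s × 3.156e+07 s/yr = 1.979e+07 m³/yr.
Steady-state CSTR mass balance: W = Q·C + k·V·C, so C = W/(Q + kV).
Q + kV = 1.979e+07 + 19·378000 = 2.697e+07 m³/yr.
C = 246000/2.697e+07 = 0.009122 kg/m³ = 9.122 mg/L.

9.12 mg/L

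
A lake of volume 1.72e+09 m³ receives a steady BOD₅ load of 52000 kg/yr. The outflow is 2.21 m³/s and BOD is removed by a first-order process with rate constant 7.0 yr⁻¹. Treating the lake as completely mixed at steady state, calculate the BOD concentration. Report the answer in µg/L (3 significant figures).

4.29 µg/L

Outflow Q = 2.21 m³/s × 3.156e+07 s/yr = 6.974e+07 m³/yr.
Steady-state CSTR mass balance: W = Q·C + k·V·C, so C = W/(Q + kV).
Q + kV = 6.974e+07 + 7.0·1.72e+09 = 1.211e+10 m³/yr.
C = 52000/1.211e+10 = 4.294e-06 kg/m³ = 0.004294 mg/L = 4.294 µg/L.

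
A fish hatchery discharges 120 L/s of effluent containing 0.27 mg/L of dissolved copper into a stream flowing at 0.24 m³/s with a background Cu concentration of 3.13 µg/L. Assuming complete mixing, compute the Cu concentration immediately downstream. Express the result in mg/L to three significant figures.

0.0921 mg/L

120 L/s = 0.12 m³/s.
3.13 µg/L = 0.00313 mg/L.
Conservation of mass across the mixing zone: C = (0.12·0.27 + 0.24·0.00313) / (0.12 + 0.24) = 0.03315/0.36 = 0.09209 mg/L.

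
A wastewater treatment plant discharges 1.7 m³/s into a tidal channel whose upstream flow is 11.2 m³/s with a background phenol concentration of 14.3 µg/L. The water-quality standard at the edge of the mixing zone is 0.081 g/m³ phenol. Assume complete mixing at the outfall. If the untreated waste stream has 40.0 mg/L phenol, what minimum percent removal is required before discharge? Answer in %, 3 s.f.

98.7 %

14.3 µg/L = 0.0143 mg/L.
Mass balance: 0.081·12.9 = 1.7·Cₑ + 11.2·0.0143.
Cₑ = (1.045 − 0.1602) / 1.7 = 0.5204 mg/L.
Required removal = 1 − 0.5204/40.0 = 98.7 %.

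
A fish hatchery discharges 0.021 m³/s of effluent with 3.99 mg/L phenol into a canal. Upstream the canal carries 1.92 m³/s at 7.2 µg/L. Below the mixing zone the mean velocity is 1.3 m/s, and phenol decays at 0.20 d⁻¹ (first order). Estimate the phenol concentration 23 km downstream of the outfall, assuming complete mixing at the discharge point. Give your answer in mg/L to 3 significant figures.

0.0483 mg/L

7.2 µg/L = 0.0072 mg/L.
After complete mixing, C₀ = (0.021·3.99 + 1.92·0.0072) / 1.941 = 0.05029 mg/L.
Travel time t = 2.3e+04 m / 1.3 m/s = 1.769e+04 s = 0.2048 d.
C = 0.05029·exp(−0.20·0.2048) = 0.05029·0.9599 = 0.04827 mg/L.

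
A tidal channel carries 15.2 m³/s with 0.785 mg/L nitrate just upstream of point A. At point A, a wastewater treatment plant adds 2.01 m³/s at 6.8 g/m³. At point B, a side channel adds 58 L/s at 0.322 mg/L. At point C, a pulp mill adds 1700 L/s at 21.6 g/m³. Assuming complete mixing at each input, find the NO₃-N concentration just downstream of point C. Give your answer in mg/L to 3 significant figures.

After input A: C = (15.2·0.785 + 2.01·6.8) / 17.21 = 1.488 mg/L.
58 L/s = 0.058 m³/s.
After input B: C = (17.21·1.488 + 0.058·0.322) / 17.27 = 1.484 mg/L.
1700 L/s = 1.7 m³/s.
After input C: C = (17.27·1.484 + 1.7·21.6) / 18.97 = 3.287 mg/L.

3.29 mg/L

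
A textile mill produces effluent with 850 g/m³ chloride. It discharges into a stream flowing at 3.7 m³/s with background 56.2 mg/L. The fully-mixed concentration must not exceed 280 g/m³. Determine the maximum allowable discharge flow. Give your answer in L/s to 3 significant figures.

Mass balance at complete mixing: C_std·(Q_w + Q_r) = Q_w·C_e + Q_r·C_b.
Rearranging, Q_w = Q_r·(C_std − C_b)/(C_e − C_std) = 3.7·(280 − 56.2) / (850 − 280) = 1.453 m³/s.
= 1453 L/s.

1450 L/s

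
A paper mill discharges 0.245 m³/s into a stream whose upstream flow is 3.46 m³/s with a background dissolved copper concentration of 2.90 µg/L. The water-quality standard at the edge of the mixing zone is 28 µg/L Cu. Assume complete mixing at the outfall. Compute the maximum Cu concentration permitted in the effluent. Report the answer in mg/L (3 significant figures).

0.382 mg/L

2.90 µg/L = 0.0029 mg/L.
28 µg/L = 0.028 mg/L.
Mass balance: 0.028·3.705 = 0.245·Cₑ + 3.46·0.0029.
Cₑ = (0.1037 − 0.01003) / 0.245 = 0.3825 mg/L.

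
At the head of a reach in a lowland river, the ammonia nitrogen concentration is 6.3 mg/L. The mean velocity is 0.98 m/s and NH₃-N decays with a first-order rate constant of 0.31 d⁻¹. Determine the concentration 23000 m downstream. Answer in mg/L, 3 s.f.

5.79 mg/L

Travel time t = 23000 m / 0.98 m/s = 2.3e+04/0.98 = 2.347e+04 s = 0.2716 d.
First-order decay: C = 6.3·exp(−0.31·0.2716) = 6.3·0.9192 = 5.791 mg/L.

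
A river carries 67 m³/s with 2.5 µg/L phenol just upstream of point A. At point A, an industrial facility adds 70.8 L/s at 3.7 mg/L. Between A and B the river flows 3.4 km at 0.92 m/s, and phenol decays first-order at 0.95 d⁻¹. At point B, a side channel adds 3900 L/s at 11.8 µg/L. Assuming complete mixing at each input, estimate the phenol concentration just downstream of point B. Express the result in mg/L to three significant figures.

2.5 µg/L = 0.0025 mg/L.
70.8 L/s = 0.0708 m³/s.
After input A: C = (67·0.0025 + 0.0708·3.7) / 67.07 = 0.006403 mg/L.
Over the 3.4 km reach to input B (t = 3696 s = 0.04277 d), decay gives C = 0.006403·exp(−0.95·0.04277) = 0.006148 mg/L.
3900 L/s = 3.9 m³/s.
11.8 µg/L = 0.0118 mg/L.
After input B: C = (67.07·0.006148 + 3.9·0.0118) / 70.97 = 0.006459 mg/L.

0.00646 mg/L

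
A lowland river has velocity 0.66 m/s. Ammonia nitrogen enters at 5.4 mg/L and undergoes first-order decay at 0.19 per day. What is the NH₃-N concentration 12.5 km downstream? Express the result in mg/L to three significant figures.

Travel time t = 12.5 km / 0.66 m/s = 1.25e+04/0.66 = 1.894e+04 s = 0.2192 d.
First-order decay: C = 5.4·exp(−0.19·0.2192) = 5.4·0.9592 = 5.18 mg/L.

5.18 mg/L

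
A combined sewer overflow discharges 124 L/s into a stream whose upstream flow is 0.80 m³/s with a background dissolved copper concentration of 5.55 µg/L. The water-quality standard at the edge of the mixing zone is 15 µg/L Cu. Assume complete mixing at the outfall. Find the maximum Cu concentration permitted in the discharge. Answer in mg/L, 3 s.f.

0.0760 mg/L

124 L/s = 0.124 m³/s.
5.55 µg/L = 0.00555 mg/L.
15 µg/L = 0.015 mg/L.
Mass balance: 0.015·0.924 = 0.124·Cₑ + 0.8·0.00555.
Cₑ = (0.01386 − 0.00444) / 0.124 = 0.07597 mg/L.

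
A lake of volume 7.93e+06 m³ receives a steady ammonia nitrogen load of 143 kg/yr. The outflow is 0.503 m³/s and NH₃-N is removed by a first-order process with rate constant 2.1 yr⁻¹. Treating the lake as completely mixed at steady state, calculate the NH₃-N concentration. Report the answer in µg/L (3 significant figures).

4.40 µg/L

Outflow Q = 0.503 m³/s × 3.156e+07 s/yr = 1.587e+07 m³/yr.
Steady-state CSTR mass balance: W = Q·C + k·V·C, so C = W/(Q + kV).
Q + kV = 1.587e+07 + 2.1·7.93e+06 = 3.253e+07 m³/yr.
C = 143/3.253e+07 = 4.396e-06 kg/m³ = 0.004396 mg/L = 4.396 µg/L.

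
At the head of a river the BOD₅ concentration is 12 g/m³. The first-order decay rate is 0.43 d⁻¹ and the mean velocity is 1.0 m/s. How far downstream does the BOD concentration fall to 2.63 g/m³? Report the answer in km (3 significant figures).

From C = C₀·e^(−kt), t = ln(C₀/C)/k = ln(12/2.63)/0.43 = 1.518/0.43 = 3.53 d.
Distance = v·t = 1.0 m/s × 3.05e+05 s = 3.05e+05 m = 305 km.

305 km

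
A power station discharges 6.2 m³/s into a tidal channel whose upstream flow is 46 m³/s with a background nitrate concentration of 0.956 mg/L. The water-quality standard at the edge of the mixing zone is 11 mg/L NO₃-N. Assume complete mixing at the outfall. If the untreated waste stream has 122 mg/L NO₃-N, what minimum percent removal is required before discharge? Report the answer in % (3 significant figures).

29.9 %

Mass balance: 11·52.2 = 6.2·Cₑ + 46·0.956.
Cₑ = (574.2 − 43.98) / 6.2 = 85.52 mg/L.
Required removal = 1 − 85.52/122 = 29.9 %.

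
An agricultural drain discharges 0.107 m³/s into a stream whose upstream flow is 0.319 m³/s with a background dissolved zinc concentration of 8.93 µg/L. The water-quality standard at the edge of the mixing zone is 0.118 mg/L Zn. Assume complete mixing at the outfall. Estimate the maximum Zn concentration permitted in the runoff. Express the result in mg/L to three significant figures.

8.93 µg/L = 0.00893 mg/L.
Mass balance: 0.118·0.426 = 0.107·Cₑ + 0.319·0.00893.
Cₑ = (0.05027 − 0.002849) / 0.107 = 0.4432 mg/L.

0.443 mg/L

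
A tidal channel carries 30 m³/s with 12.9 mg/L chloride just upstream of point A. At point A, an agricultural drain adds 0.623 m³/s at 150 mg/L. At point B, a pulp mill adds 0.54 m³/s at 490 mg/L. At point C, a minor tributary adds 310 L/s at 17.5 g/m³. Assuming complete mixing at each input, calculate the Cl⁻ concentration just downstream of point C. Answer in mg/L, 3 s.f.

23.8 mg/L

After input A: C = (30·12.9 + 0.623·150) / 30.62 = 15.69 mg/L.
After input B: C = (30.62·15.69 + 0.54·490) / 31.16 = 23.91 mg/L.
310 L/s = 0.31 m³/s.
After input C: C = (31.16·23.91 + 0.31·17.5) / 31.47 = 23.85 mg/L.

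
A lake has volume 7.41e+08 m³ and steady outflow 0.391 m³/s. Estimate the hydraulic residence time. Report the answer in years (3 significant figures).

60.1 yr

Q = 0.391 m³/s × 3.156e+07 s/yr = 1.234e+07 m³/yr.
Hydraulic residence time τ = V/Q = 7.41e+08/1.234e+07 = 60.05 yr.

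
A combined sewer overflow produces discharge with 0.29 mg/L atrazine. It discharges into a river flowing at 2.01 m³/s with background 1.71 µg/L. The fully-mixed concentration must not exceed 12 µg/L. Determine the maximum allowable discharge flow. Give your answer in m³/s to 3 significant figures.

0.0744 m³/s

1.71 µg/L = 0.00171 mg/L.
12 µg/L = 0.012 mg/L.
Mass balance at complete mixing: C_std·(Q_w + Q_r) = Q_w·C_e + Q_r·C_b.
Rearranging, Q_w = Q_r·(C_std − C_b)/(C_e − C_std) = 2.01·(0.012 − 0.00171) / (0.29 − 0.012) = 0.0744 m³/s.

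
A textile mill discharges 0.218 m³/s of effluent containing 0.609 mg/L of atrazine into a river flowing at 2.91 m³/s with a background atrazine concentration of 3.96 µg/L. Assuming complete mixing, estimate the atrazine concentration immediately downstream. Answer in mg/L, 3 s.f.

0.0461 mg/L

3.96 µg/L = 0.00396 mg/L.
By mass balance at complete mixing, C = (0.218·0.609 + 2.91·0.00396) / (0.218 + 2.91) = 0.1443/3.128 = 0.04613 mg/L.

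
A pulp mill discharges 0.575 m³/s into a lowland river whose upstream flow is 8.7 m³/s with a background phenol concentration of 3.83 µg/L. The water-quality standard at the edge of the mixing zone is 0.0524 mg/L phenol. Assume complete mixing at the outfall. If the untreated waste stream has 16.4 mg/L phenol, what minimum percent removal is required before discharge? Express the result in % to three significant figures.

95.2 %

3.83 µg/L = 0.00383 mg/L.
Mass balance: 0.0524·9.275 = 0.575·Cₑ + 8.7·0.00383.
Cₑ = (0.486 − 0.03332) / 0.575 = 0.7873 mg/L.
Required removal = 1 − 0.7873/16.4 = 95.2 %.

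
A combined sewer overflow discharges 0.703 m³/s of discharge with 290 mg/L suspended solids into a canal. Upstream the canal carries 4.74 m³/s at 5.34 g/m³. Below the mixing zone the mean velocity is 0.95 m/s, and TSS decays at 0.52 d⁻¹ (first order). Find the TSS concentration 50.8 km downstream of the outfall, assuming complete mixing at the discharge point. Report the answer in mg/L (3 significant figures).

After complete mixing, C₀ = (0.703·290 + 4.74·5.34) / 5.443 = 42.11 mg/L.
Travel time t = 5.08e+04 m / 0.95 m/s = 5.347e+04 s = 0.6189 d.
C = 42.11·exp(−0.52·0.6189) = 42.11·0.7248 = 30.52 mg/L.

30.5 mg/L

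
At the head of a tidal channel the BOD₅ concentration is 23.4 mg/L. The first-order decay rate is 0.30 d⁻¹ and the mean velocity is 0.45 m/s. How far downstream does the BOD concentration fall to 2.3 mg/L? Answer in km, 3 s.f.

From C = C₀·e^(−kt), t = ln(C₀/C)/k = ln(23.4/2.3)/0.30 = 2.32/0.30 = 7.733 d.
Distance = v·t = 0.45 m/s × 6.681e+05 s = 3.006e+05 m = 300.6 km.

301 km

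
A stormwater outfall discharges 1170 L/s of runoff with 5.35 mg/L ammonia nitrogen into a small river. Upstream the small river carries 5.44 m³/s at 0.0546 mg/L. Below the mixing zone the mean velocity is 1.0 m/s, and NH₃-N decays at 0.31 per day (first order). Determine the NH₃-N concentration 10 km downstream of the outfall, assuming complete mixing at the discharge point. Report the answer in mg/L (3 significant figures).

0.957 mg/L

1170 L/s = 1.17 m³/s.
After complete mixing, C₀ = (1.17·5.35 + 5.44·0.0546) / 6.61 = 0.9919 mg/L.
Travel time t = 1e+04 m / 1.0 m/s = 1e+04 s = 0.1157 d.
C = 0.9919·exp(−0.31·0.1157) = 0.9919·0.9648 = 0.957 mg/L.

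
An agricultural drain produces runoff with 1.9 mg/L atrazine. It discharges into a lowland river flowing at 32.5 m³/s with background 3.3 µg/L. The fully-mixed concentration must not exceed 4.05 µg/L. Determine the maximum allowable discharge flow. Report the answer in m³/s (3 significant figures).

0.0129 m³/s

3.3 µg/L = 0.0033 mg/L.
4.05 µg/L = 0.00405 mg/L.
Mass balance at complete mixing: C_std·(Q_w + Q_r) = Q_w·C_e + Q_r·C_b.
Rearranging, Q_w = Q_r·(C_std − C_b)/(C_e − C_std) = 32.5·(0.00405 − 0.0033) / (1.9 − 0.00405) = 0.01286 m³/s.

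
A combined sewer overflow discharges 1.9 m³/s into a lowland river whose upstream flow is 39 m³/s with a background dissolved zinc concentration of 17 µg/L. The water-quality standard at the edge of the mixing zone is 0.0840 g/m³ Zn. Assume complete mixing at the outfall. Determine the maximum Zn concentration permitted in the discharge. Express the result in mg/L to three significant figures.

1.46 mg/L

17 µg/L = 0.017 mg/L.
Mass balance: 0.084·40.9 = 1.9·Cₑ + 39·0.017.
Cₑ = (3.436 − 0.663) / 1.9 = 1.459 mg/L.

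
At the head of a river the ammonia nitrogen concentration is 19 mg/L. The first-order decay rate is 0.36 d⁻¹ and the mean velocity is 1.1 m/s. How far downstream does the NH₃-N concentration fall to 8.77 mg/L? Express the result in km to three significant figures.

From C = C₀·e^(−kt), t = ln(C₀/C)/k = ln(19/8.77)/0.36 = 0.7731/0.36 = 2.148 d.
Distance = v·t = 1.1 m/s × 1.855e+05 s = 2.041e+05 m = 204.1 km.

204 km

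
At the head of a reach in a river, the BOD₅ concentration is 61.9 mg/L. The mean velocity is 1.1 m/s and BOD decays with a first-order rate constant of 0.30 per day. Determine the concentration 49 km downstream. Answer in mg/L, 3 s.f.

Travel time t = 49 km / 1.1 m/s = 4.9e+04/1.1 = 4.455e+04 s = 0.5156 d.
First-order decay: C = 61.9·exp(−0.30·0.5156) = 61.9·0.8567 = 53.03 mg/L.

53.0 mg/L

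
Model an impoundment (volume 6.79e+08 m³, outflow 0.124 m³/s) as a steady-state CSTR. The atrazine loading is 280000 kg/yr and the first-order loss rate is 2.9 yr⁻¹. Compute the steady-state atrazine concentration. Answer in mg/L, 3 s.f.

Outflow Q = 0.124 m³/s × 3.156e+07 s/yr = 3.913e+06 m³/yr.
Steady-state CSTR mass balance: W = Q·C + k·V·C, so C = W/(Q + kV).
Q + kV = 3.913e+06 + 2.9·6.79e+08 = 1.973e+09 m³/yr.
C = 280000/1.973e+09 = 0.0001419 kg/m³ = 0.1419 mg/L.

0.142 mg/L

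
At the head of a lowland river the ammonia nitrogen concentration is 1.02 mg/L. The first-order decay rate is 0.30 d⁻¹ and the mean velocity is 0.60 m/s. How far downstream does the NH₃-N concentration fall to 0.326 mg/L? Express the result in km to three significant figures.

From C = C₀·e^(−kt), t = ln(C₀/C)/k = ln(1.02/0.326)/0.30 = 1.141/0.30 = 3.802 d.
Distance = v·t = 0.60 m/s × 3.285e+05 s = 1.971e+05 m = 197.1 km.

197 km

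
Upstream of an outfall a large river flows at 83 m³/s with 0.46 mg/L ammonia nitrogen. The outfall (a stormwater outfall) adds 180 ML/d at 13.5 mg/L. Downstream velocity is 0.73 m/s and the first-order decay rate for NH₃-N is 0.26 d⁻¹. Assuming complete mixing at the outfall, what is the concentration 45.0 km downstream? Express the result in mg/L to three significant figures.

0.647 mg/L

180 ML/d = 2.083 m³/s.
After complete mixing, C₀ = (2.083·13.5 + 83·0.46) / 85.08 = 0.7793 mg/L.
Travel time t = 4.5e+04 m / 0.73 m/s = 6.164e+04 s = 0.7135 d.
C = 0.7793·exp(−0.26·0.7135) = 0.7793·0.8307 = 0.6474 mg/L.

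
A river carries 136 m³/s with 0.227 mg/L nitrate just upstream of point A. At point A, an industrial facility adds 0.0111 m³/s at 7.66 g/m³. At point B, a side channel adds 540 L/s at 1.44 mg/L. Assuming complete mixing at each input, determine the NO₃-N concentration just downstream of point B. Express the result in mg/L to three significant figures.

After input A: C = (136·0.227 + 0.0111·7.66) / 136 = 0.2276 mg/L.
540 L/s = 0.54 m³/s.
After input B: C = (136·0.2276 + 0.54·1.44) / 136.6 = 0.2324 mg/L.

0.232 mg/L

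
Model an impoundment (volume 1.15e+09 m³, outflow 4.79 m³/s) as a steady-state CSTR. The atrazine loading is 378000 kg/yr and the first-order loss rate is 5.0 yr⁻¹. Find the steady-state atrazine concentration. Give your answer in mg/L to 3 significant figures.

Outflow Q = 4.79 m³/s × 3.156e+07 s/yr = 1.512e+08 m³/yr.
Steady-state CSTR mass balance: W = Q·C + k·V·C, so C = W/(Q + kV).
Q + kV = 1.512e+08 + 5.0·1.15e+09 = 5.901e+09 m³/yr.
C = 378000/5.901e+09 = 6.406e-05 kg/m³ = 0.06406 mg/L.

0.0641 mg/L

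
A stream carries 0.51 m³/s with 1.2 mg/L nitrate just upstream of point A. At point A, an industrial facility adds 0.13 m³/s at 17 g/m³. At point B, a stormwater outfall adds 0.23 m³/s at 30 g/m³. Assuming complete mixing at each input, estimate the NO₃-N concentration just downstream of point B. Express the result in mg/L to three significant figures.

11.2 mg/L

After input A: C = (0.51·1.2 + 0.13·17) / 0.64 = 4.409 mg/L.
After input B: C = (0.64·4.409 + 0.23·30) / 0.87 = 11.17 mg/L.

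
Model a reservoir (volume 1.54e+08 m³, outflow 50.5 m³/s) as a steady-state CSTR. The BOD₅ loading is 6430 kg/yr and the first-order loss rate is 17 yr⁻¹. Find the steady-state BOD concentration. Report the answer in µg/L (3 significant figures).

Outflow Q = 50.5 m³/s × 3.156e+07 s/yr = 1.594e+09 m³/yr.
Steady-state CSTR mass balance: W = Q·C + k·V·C, so C = W/(Q + kV).
Q + kV = 1.594e+09 + 17·1.54e+08 = 4.212e+09 m³/yr.
C = 6430/4.212e+09 = 1.527e-06 kg/m³ = 0.001527 mg/L = 1.527 µg/L.

1.53 µg/L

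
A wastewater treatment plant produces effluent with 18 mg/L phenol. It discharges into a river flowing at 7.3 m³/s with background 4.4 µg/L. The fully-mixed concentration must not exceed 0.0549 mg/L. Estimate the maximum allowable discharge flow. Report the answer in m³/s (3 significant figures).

0.0205 m³/s

4.4 µg/L = 0.0044 mg/L.
Mass balance at complete mixing: C_std·(Q_w + Q_r) = Q_w·C_e + Q_r·C_b.
Rearranging, Q_w = Q_r·(C_std − C_b)/(C_e − C_std) = 7.3·(0.0549 − 0.0044) / (18 − 0.0549) = 0.02054 m³/s.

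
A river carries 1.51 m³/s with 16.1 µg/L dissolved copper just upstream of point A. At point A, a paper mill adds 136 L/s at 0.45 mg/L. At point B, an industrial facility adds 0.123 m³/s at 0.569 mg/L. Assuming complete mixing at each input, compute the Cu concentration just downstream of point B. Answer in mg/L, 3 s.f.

16.1 µg/L = 0.0161 mg/L.
136 L/s = 0.136 m³/s.
After input A: C = (1.51·0.0161 + 0.136·0.45) / 1.646 = 0.05195 mg/L.
After input B: C = (1.646·0.05195 + 0.123·0.569) / 1.769 = 0.0879 mg/L.

0.0879 mg/L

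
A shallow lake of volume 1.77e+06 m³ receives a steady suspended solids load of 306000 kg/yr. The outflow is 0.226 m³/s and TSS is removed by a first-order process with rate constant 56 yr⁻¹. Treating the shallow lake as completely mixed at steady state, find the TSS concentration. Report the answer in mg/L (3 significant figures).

2.88 mg/L

Outflow Q = 0.226 m³/s × 3.156e+07 s/yr = 7.132e+06 m³/yr.
Steady-state CSTR mass balance: W = Q·C + k·V·C, so C = W/(Q + kV).
Q + kV = 7.132e+06 + 56·1.77e+06 = 1.063e+08 m³/yr.
C = 306000/1.063e+08 = 0.00288 kg/m³ = 2.88 mg/L.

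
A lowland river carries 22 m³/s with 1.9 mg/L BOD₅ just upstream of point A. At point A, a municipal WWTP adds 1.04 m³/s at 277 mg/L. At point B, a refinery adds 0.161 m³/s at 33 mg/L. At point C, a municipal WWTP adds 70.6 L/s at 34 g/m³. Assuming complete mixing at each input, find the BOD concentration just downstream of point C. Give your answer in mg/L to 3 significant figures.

After input A: C = (22·1.9 + 1.04·277) / 23.04 = 14.32 mg/L.
After input B: C = (23.04·14.32 + 0.161·33) / 23.2 = 14.45 mg/L.
70.6 L/s = 0.0706 m³/s.
After input C: C = (23.2·14.45 + 0.0706·34) / 23.27 = 14.51 mg/L.

14.5 mg/L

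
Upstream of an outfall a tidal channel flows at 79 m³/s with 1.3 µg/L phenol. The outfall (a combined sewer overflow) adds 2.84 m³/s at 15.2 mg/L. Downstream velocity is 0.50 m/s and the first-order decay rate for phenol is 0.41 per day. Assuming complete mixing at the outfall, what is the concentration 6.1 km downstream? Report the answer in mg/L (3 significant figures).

0.499 mg/L

1.3 µg/L = 0.0013 mg/L.
After complete mixing, C₀ = (2.84·15.2 + 79·0.0013) / 81.84 = 0.5287 mg/L.
Travel time t = 6100 m / 0.50 m/s = 1.22e+04 s = 0.1412 d.
C = 0.5287·exp(−0.41·0.1412) = 0.5287·0.9438 = 0.499 mg/L.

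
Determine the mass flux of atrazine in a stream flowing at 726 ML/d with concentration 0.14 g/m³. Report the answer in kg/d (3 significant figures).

102 kg/d

726 ML/d = 8.403 m³/s.
Mass flux = Q·C = 8.403 m³/s × 0.14 g/m³ = 1.176 g/s.
= 1.176 g/s × 86.4 = 101.6 kg/d.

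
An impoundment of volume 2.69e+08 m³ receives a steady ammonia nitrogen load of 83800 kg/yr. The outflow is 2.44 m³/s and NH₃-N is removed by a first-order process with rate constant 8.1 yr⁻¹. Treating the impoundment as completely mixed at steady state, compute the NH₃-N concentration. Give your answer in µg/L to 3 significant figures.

37.1 µg/L

Outflow Q = 2.44 m³/s × 3.156e+07 s/yr = 7.7e+07 m³/yr.
Steady-state CSTR mass balance: W = Q·C + k·V·C, so C = W/(Q + kV).
Q + kV = 7.7e+07 + 8.1·2.69e+08 = 2.256e+09 m³/yr.
C = 83800/2.256e+09 = 3.715e-05 kg/m³ = 0.03715 mg/L = 37.15 µg/L.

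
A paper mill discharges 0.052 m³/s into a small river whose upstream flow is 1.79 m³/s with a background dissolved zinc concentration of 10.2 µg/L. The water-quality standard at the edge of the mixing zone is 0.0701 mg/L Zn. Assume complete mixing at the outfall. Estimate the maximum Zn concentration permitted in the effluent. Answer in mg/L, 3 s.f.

10.2 µg/L = 0.0102 mg/L.
Mass balance: 0.0701·1.842 = 0.052·Cₑ + 1.79·0.0102.
Cₑ = (0.1291 − 0.01826) / 0.052 = 2.132 mg/L.

2.13 mg/L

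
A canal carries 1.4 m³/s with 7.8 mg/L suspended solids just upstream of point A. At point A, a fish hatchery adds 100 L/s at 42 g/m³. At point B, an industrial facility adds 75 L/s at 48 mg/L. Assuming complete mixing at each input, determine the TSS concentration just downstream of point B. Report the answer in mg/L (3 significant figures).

11.9 mg/L

100 L/s = 0.1 m³/s.
After input A: C = (1.4·7.8 + 0.1·42) / 1.5 = 10.08 mg/L.
75 L/s = 0.075 m³/s.
After input B: C = (1.5·10.08 + 0.075·48) / 1.575 = 11.89 mg/L.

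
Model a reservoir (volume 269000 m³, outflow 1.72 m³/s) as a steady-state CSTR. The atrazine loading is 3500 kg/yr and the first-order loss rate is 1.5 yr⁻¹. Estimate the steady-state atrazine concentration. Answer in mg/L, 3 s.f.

0.0640 mg/L

Outflow Q = 1.72 m³/s × 3.156e+07 s/yr = 5.428e+07 m³/yr.
Steady-state CSTR mass balance: W = Q·C + k·V·C, so C = W/(Q + kV).
Q + kV = 5.428e+07 + 1.5·269000 = 5.468e+07 m³/yr.
C = 3500/5.468e+07 = 6.401e-05 kg/m³ = 0.06401 mg/L.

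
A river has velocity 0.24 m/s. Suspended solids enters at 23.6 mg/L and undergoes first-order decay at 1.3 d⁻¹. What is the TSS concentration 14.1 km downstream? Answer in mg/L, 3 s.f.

Travel time t = 14.1 km / 0.24 m/s = 1.41e+04/0.24 = 5.875e+04 s = 0.68 d.
First-order decay: C = 23.6·exp(−1.3·0.68) = 23.6·0.4131 = 9.75 mg/L.

9.75 mg/L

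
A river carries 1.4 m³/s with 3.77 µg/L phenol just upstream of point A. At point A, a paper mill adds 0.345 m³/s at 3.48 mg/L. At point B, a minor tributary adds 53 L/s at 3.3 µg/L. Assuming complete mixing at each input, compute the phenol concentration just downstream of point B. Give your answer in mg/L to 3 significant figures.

0.671 mg/L

3.77 µg/L = 0.00377 mg/L.
After input A: C = (1.4·0.00377 + 0.345·3.48) / 1.745 = 0.691 mg/L.
53 L/s = 0.053 m³/s.
3.3 µg/L = 0.0033 mg/L.
After input B: C = (1.745·0.691 + 0.053·0.0033) / 1.798 = 0.6708 mg/L.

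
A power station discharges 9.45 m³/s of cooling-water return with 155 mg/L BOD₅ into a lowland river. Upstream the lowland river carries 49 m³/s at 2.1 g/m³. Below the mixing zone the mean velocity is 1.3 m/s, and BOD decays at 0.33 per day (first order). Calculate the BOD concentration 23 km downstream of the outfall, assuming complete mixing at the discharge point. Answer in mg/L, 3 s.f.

25.1 mg/L

After complete mixing, C₀ = (9.45·155 + 49·2.1) / 58.45 = 26.82 mg/L.
Travel time t = 2.3e+04 m / 1.3 m/s = 1.769e+04 s = 0.2048 d.
C = 26.82·exp(−0.33·0.2048) = 26.82·0.9347 = 25.07 mg/L.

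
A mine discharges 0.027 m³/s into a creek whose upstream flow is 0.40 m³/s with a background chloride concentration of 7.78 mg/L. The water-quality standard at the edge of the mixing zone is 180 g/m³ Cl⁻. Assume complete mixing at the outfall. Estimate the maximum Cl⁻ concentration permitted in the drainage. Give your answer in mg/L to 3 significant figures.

2730 mg/L

Mass balance: 180·0.427 = 0.027·Cₑ + 0.4·7.78.
Cₑ = (76.86 − 3.112) / 0.027 = 2731 mg/L.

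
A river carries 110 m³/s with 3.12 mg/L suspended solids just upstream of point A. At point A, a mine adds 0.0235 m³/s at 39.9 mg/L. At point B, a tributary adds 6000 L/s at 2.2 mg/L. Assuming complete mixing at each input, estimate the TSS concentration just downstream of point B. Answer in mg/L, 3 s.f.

After input A: C = (110·3.12 + 0.0235·39.9) / 110 = 3.128 mg/L.
6000 L/s = 6 m³/s.
After input B: C = (110·3.128 + 6·2.2) / 116 = 3.08 mg/L.

3.08 mg/L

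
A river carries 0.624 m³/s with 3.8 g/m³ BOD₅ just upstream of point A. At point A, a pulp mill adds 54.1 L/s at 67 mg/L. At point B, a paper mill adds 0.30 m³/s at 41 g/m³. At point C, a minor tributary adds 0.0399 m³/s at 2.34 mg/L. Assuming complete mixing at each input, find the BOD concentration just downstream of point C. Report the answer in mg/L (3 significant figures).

18.1 mg/L

54.1 L/s = 0.0541 m³/s.
After input A: C = (0.624·3.8 + 0.0541·67) / 0.6781 = 8.842 mg/L.
After input B: C = (0.6781·8.842 + 0.3·41) / 0.9781 = 18.71 mg/L.
After input C: C = (0.9781·18.71 + 0.0399·2.34) / 1.018 = 18.06 mg/L.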